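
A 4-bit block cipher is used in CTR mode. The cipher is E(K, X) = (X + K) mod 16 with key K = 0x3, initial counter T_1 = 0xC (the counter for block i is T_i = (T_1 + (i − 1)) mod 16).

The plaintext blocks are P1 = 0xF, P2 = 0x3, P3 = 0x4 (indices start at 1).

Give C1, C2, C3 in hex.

CTR encryption: S_i = E(K, T_i) where T_i is the counter for block i; C_i = P_i ⊕ S_i.
C1: T = 0xC, S = E(K, T) = 0xF; 0xF ⊕ 0xF = 0x0.
C2: T = 0xD, S = E(K, T) = 0x0; 0x3 ⊕ 0x0 = 0x3.
C3: T = 0xE, S = E(K, T) = 0x1; 0x4 ⊕ 0x1 = 0x5.

C1 = 0x0, C2 = 0x3, C3 = 0x5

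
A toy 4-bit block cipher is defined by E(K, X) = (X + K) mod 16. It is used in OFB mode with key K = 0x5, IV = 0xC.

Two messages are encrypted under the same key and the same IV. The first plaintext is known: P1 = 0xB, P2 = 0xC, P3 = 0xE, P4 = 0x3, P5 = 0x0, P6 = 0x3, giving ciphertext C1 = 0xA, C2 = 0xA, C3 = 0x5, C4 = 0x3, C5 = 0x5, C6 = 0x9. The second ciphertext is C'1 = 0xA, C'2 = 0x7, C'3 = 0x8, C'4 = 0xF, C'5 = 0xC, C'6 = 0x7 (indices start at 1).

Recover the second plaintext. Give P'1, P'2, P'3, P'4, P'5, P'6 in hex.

In OFB with a reused IV, both messages share the same keystream S_i, so C_i ⊕ C'_i = P_i ⊕ P'_i and thus P'_i = P_i ⊕ C_i ⊕ C'_i.
P'1: 0xB ⊕ 0xA ⊕ 0xA = 0xB.
P'2: 0xC ⊕ 0xA ⊕ 0x7 = 0x1.
P'3: 0xE ⊕ 0x5 ⊕ 0x8 = 0x3.
P'4: 0x3 ⊕ 0x3 ⊕ 0xF = 0xF.
P'5: 0x0 ⊕ 0x5 ⊕ 0xC = 0x9.
P'6: 0x3 ⊕ 0x9 ⊕ 0x7 = 0xD.

P'1 = 0xB, P'2 = 0x1, P'3 = 0x3, P'4 = 0xF, P'5 = 0x9, P'6 = 0xD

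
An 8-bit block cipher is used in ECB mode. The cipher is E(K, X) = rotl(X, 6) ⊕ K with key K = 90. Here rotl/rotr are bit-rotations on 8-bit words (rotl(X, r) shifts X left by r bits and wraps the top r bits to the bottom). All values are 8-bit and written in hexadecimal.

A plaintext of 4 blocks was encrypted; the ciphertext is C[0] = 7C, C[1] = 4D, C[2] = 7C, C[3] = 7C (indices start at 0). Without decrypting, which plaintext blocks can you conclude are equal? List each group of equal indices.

P[0] = P[2] = P[3]

ECB encrypts each block independently with the same key, so equal ciphertext blocks imply equal plaintext blocks.
C[0] = C[2] = C[3] = 7C, so P[0] = P[2] = P[3].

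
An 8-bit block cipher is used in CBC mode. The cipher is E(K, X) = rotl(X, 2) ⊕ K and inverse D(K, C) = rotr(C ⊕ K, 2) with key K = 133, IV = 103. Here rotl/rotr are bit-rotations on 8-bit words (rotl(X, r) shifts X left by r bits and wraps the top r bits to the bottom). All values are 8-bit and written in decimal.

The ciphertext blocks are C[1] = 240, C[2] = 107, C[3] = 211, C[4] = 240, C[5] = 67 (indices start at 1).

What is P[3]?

P[3] = 254

CBC decryption: P_i = D(K, C_i) ⊕ C_{i−1}, with C_{0} = IV.
P[3]: D(K, 211) = 149; 149 ⊕ 107 = 254.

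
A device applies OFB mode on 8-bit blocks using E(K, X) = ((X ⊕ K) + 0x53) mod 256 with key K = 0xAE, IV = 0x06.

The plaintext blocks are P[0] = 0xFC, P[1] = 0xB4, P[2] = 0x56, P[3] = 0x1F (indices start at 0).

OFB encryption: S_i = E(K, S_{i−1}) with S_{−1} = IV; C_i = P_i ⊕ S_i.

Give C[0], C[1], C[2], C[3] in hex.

C[0] = 0x07, C[1] = 0x1C, C[2] = 0x0F, C[3] = 0x55

C[0]: S = E(K, 0x06) = 0xFB; 0xFC ⊕ 0xFB = 0x07.
C[1]: S = E(K, 0xFB) = 0xA8; 0xB4 ⊕ 0xA8 = 0x1C.
C[2]: S = E(K, 0xA8) = 0x59; 0x56 ⊕ 0x59 = 0x0F.
C[3]: S = E(K, 0x59) = 0x4A; 0x1F ⊕ 0x4A = 0x55.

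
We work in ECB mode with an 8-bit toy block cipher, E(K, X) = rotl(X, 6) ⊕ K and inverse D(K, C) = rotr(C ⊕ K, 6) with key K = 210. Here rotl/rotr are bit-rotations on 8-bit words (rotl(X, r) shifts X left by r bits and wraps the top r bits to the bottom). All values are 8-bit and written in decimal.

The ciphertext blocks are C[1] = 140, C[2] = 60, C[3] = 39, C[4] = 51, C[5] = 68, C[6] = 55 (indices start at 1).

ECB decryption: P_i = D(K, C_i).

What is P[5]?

P[5]: D(K, 68) = 90.

P[5] = 90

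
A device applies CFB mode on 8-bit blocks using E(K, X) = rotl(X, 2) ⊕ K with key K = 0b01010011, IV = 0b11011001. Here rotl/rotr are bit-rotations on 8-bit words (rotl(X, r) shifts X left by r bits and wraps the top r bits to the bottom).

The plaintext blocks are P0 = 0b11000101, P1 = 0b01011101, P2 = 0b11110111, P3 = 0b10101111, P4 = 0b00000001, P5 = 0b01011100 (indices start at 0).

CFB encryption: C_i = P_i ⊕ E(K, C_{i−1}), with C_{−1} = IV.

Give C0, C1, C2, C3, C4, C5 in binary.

C0 = 0b11110001, C1 = 0b11001001, C2 = 0b10000011, C3 = 0b11110010, C4 = 0b10011001, C5 = 0b01101001

C0: E(K, 0b11011001) = 0b00110100; 0b11000101 ⊕ 0b00110100 = 0b11110001.
C1: E(K, 0b11110001) = 0b10010100; 0b01011101 ⊕ 0b10010100 = 0b11001001.
C2: E(K, 0b11001001) = 0b01110100; 0b11110111 ⊕ 0b01110100 = 0b10000011.
C3: E(K, 0b10000011) = 0b01011101; 0b10101111 ⊕ 0b01011101 = 0b11110010.
C4: E(K, 0b11110010) = 0b10011000; 0b00000001 ⊕ 0b10011000 = 0b10011001.
C5: E(K, 0b10011001) = 0b00110101; 0b01011100 ⊕ 0b00110101 = 0b01101001.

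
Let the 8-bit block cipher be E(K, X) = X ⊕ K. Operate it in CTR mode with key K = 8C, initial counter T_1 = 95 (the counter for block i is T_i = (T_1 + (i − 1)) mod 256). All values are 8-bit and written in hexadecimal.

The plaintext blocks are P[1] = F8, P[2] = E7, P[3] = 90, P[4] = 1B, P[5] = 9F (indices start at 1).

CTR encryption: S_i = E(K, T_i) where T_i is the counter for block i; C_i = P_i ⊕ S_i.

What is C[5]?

C[1]: T = 95, S = E(K, T) = 19; F8 ⊕ 19 = E1.
C[2]: T = 96, S = E(K, T) = 1A; E7 ⊕ 1A = FD.
C[3]: T = 97, S = E(K, T) = 1B; 90 ⊕ 1B = 8B.
C[4]: T = 98, S = E(K, T) = 14; 1B ⊕ 14 = 0F.
C[5]: T = 99, S = E(K, T) = 15; 9F ⊕ 15 = 8A.

C[5] = 8A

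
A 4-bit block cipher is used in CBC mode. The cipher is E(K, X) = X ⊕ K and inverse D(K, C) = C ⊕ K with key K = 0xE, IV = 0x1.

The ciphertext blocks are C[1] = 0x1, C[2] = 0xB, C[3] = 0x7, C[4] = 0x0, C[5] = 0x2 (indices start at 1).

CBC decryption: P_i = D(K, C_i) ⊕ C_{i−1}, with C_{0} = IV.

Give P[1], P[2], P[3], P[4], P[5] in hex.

P[1]: D(K, 0x1) = 0xF; 0xF ⊕ 0x1 = 0xE.
P[2]: D(K, 0xB) = 0x5; 0x5 ⊕ 0x1 = 0x4.
P[3]: D(K, 0x7) = 0x9; 0x9 ⊕ 0xB = 0x2.
P[4]: D(K, 0x0) = 0xE; 0xE ⊕ 0x7 = 0x9.
P[5]: D(K, 0x2) = 0xC; 0xC ⊕ 0x0 = 0xC.

P[1] = 0xE, P[2] = 0x4, P[3] = 0x2, P[4] = 0x9, P[5] = 0xC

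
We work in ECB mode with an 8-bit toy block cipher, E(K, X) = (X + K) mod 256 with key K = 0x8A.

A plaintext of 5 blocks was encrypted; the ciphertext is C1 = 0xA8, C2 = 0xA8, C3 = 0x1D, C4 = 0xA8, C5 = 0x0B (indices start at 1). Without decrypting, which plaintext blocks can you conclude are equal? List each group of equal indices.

P1 = P2 = P4

ECB encrypts each block independently with the same key, so equal ciphertext blocks imply equal plaintext blocks.
C1 = C2 = C4 = 0xA8, so P1 = P2 = P4.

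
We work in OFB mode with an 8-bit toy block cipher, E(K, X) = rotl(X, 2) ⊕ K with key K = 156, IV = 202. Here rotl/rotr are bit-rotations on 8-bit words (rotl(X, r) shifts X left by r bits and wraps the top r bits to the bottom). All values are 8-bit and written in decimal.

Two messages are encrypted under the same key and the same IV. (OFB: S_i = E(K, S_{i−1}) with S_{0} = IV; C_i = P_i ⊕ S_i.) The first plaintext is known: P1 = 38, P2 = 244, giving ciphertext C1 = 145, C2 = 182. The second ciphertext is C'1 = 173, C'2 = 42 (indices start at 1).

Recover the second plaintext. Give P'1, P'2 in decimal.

P'1 = 26, P'2 = 104

In OFB with a reused IV, both messages share the same keystream S_i, so C_i ⊕ C'_i = P_i ⊕ P'_i and thus P'_i = P_i ⊕ C_i ⊕ C'_i.
P'1: 38 ⊕ 145 ⊕ 173 = 26.
P'2: 244 ⊕ 182 ⊕ 42 = 104.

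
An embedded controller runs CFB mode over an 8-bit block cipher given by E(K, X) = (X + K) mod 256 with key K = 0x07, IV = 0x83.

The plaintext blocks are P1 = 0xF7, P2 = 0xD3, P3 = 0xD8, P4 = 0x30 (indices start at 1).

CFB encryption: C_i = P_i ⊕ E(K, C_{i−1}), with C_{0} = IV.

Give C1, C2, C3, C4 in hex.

C1: E(K, 0x83) = 0x8A; 0xF7 ⊕ 0x8A = 0x7D.
C2: E(K, 0x7D) = 0x84; 0xD3 ⊕ 0x84 = 0x57.
C3: E(K, 0x57) = 0x5E; 0xD8 ⊕ 0x5E = 0x86.
C4: E(K, 0x86) = 0x8D; 0x30 ⊕ 0x8D = 0xBD.

C1 = 0x7D, C2 = 0x57, C3 = 0x86, C4 = 0xBD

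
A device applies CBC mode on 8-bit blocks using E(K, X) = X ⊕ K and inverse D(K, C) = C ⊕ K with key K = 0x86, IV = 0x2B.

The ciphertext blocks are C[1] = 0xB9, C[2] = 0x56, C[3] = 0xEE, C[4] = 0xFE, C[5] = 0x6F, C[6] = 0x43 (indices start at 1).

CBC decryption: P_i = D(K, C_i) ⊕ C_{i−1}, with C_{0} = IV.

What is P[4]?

P[4] = 0x96

P[4]: D(K, 0xFE) = 0x78; 0x78 ⊕ 0xEE = 0x96.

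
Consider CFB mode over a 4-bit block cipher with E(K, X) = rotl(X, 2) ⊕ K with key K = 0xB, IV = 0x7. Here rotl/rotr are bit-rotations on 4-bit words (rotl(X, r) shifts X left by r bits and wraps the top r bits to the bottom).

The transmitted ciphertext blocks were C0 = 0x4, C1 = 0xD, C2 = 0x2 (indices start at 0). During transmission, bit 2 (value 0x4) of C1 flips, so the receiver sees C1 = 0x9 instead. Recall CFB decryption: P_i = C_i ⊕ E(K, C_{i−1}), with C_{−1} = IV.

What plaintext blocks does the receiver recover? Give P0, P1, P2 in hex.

P0 = 0x2, P1 = 0x3, P2 = 0xF

Only C1 changed, to 0x9. In CFB, a change in C_i flips the same bit in P_i and garbles P_{i+1}. Decrypting the received ciphertext:
P0: E(K, 0x7) = 0x6; 0x4 ⊕ 0x6 = 0x2.
P1: E(K, 0x4) = 0xA; 0x9 ⊕ 0xA = 0x3.
P2: E(K, 0x9) = 0xD; 0x2 ⊕ 0xD = 0xF.
Blocks that differ from the original plaintext: P1, P2.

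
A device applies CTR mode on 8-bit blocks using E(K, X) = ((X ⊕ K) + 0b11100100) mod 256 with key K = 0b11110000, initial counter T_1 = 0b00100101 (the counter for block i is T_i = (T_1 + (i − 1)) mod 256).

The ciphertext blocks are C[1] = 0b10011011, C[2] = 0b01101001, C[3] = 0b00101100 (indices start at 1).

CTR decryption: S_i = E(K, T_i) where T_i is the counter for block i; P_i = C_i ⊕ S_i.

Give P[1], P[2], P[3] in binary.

P[1]: T = 0b00100101, S = E(K, T) = 0b10111001; 0b10011011 ⊕ 0b10111001 = 0b00100010.
P[2]: T = 0b00100110, S = E(K, T) = 0b10111010; 0b01101001 ⊕ 0b10111010 = 0b11010011.
P[3]: T = 0b00100111, S = E(K, T) = 0b10111011; 0b00101100 ⊕ 0b10111011 = 0b10010111.

P[1] = 0b00100010, P[2] = 0b11010011, P[3] = 0b10010111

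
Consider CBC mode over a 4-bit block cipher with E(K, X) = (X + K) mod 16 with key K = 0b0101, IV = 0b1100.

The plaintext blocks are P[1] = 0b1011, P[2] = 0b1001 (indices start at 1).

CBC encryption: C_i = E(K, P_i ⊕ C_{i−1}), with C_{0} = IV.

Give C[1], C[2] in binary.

C[1]: P[1] ⊕ 0b1100 = 0b0111; E(K, 0b0111) = 0b1100.
C[2]: P[2] ⊕ 0b1100 = 0b0101; E(K, 0b0101) = 0b1010.

C[1] = 0b1100, C[2] = 0b1010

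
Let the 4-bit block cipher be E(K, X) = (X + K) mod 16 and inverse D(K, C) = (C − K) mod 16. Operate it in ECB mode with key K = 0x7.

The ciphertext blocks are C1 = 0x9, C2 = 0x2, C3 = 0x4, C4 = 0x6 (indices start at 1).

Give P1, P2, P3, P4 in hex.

P1 = 0x2, P2 = 0xB, P3 = 0xD, P4 = 0xF

ECB decryption: P_i = D(K, C_i).
P1: D(K, 0x9) = 0x2.
P2: D(K, 0x2) = 0xB.
P3: D(K, 0x4) = 0xD.
P4: D(K, 0x6) = 0xF.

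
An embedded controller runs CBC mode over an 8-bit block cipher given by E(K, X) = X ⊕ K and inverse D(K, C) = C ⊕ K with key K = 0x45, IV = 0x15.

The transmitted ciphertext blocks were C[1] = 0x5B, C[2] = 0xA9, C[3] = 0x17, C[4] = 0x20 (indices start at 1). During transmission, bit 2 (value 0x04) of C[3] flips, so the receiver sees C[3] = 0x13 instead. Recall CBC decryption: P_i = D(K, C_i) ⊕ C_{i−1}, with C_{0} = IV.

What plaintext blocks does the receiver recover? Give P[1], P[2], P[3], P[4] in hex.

P[1] = 0x0B, P[2] = 0xB7, P[3] = 0xFF, P[4] = 0x76

Only C[3] changed, to 0x13. In CBC, a change in C_i garbles P_i and flips the same bit in P_{i+1}. Decrypting the received ciphertext:
P[1]: D(K, 0x5B) = 0x1E; 0x1E ⊕ 0x15 = 0x0B.
P[2]: D(K, 0xA9) = 0xEC; 0xEC ⊕ 0x5B = 0xB7.
P[3]: D(K, 0x13) = 0x56; 0x56 ⊕ 0xA9 = 0xFF.
P[4]: D(K, 0x20) = 0x65; 0x65 ⊕ 0x13 = 0x76.
Blocks that differ from the original plaintext: P[3], P[4].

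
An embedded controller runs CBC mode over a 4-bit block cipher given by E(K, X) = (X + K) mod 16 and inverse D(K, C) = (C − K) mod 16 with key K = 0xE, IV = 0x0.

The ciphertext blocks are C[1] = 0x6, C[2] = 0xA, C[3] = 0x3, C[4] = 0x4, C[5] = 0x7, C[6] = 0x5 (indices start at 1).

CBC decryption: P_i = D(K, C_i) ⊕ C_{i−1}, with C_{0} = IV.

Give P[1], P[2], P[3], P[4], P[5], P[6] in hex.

P[1]: D(K, 0x6) = 0x8; 0x8 ⊕ 0x0 = 0x8.
P[2]: D(K, 0xA) = 0xC; 0xC ⊕ 0x6 = 0xA.
P[3]: D(K, 0x3) = 0x5; 0x5 ⊕ 0xA = 0xF.
P[4]: D(K, 0x4) = 0x6; 0x6 ⊕ 0x3 = 0x5.
P[5]: D(K, 0x7) = 0x9; 0x9 ⊕ 0x4 = 0xD.
P[6]: D(K, 0x5) = 0x7; 0x7 ⊕ 0x7 = 0x0.

P[1] = 0x8, P[2] = 0xA, P[3] = 0xF, P[4] = 0x5, P[5] = 0xD, P[6] = 0x0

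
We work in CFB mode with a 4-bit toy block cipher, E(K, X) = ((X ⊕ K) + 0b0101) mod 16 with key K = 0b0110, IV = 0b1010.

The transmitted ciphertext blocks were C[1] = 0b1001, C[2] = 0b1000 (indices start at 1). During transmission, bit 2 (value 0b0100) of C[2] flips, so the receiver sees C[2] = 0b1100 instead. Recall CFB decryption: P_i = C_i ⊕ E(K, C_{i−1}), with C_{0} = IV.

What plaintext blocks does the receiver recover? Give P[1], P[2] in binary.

Only C[2] changed, to 0b1100. In CFB, a change in C_i flips the same bit in P_i and garbles P_{i+1}. Decrypting the received ciphertext:
P[1]: E(K, 0b1010) = 0b0001; 0b1001 ⊕ 0b0001 = 0b1000.
P[2]: E(K, 0b1001) = 0b0100; 0b1100 ⊕ 0b0100 = 0b1000.
Blocks that differ from the original plaintext: P[2].

P[1] = 0b1000, P[2] = 0b1000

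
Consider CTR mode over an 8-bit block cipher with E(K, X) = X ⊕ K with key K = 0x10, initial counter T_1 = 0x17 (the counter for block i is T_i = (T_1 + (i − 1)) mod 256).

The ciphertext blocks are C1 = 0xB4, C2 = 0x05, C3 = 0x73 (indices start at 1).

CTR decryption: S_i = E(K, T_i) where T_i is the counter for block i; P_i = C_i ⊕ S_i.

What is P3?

P3 = 0x7A

P3: T = 0x19, S = E(K, T) = 0x09; 0x73 ⊕ 0x09 = 0x7A.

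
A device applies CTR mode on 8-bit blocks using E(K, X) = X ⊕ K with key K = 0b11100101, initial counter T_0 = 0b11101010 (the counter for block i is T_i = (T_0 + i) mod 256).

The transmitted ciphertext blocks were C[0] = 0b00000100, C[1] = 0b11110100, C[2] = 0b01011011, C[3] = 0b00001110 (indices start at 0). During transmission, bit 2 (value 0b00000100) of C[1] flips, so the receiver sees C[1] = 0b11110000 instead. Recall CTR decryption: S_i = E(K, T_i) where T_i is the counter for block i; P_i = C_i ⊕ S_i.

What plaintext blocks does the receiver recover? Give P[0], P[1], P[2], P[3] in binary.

P[0] = 0b00001011, P[1] = 0b11111110, P[2] = 0b01010010, P[3] = 0b00000110

Only C[1] changed, to 0b11110000. In CTR, a change in C_i flips the same bit in P_i only; the keystream is unaffected. Decrypting the received ciphertext:
P[0]: T = 0b11101010, S = E(K, T) = 0b00001111; 0b00000100 ⊕ 0b00001111 = 0b00001011.
P[1]: T = 0b11101011, S = E(K, T) = 0b00001110; 0b11110000 ⊕ 0b00001110 = 0b11111110.
P[2]: T = 0b11101100, S = E(K, T) = 0b00001001; 0b01011011 ⊕ 0b00001001 = 0b01010010.
P[3]: T = 0b11101101, S = E(K, T) = 0b00001000; 0b00001110 ⊕ 0b00001000 = 0b00000110.
Blocks that differ from the original plaintext: P[1].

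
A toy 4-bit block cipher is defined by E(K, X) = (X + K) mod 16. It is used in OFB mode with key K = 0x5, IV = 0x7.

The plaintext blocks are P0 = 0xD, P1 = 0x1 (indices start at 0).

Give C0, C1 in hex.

C0 = 0x1, C1 = 0x0

OFB encryption: S_i = E(K, S_{i−1}) with S_{−1} = IV; C_i = P_i ⊕ S_i.
C0: S = E(K, 0x7) = 0xC; 0xD ⊕ 0xC = 0x1.
C1: S = E(K, 0xC) = 0x1; 0x1 ⊕ 0x1 = 0x0.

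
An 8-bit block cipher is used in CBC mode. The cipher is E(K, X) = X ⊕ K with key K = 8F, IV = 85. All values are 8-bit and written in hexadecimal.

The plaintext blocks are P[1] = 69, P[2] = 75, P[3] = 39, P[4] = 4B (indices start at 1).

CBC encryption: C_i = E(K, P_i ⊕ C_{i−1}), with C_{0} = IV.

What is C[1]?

C[1] = 63

C[1]: P[1] ⊕ 85 = EC; E(K, EC) = 63.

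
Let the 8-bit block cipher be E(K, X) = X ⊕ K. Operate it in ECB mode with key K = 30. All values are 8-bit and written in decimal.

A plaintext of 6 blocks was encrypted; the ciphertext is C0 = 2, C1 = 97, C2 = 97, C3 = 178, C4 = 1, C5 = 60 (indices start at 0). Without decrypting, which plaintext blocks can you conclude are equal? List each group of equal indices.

P1 = P2

ECB encrypts each block independently with the same key, so equal ciphertext blocks imply equal plaintext blocks.
C1 = C2 = 97, so P1 = P2.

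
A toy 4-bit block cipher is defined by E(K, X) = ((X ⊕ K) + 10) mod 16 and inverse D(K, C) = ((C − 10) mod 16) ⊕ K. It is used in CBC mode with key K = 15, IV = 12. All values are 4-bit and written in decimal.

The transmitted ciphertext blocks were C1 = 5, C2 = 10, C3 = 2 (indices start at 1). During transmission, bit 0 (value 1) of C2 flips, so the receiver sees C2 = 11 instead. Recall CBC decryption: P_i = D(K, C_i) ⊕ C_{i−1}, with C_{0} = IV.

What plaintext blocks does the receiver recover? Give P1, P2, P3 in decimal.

P1 = 8, P2 = 11, P3 = 12

Only C2 changed, to 11. In CBC, a change in C_i garbles P_i and flips the same bit in P_{i+1}. Decrypting the received ciphertext:
P1: D(K, 5) = 4; 4 ⊕ 12 = 8.
P2: D(K, 11) = 14; 14 ⊕ 5 = 11.
P3: D(K, 2) = 7; 7 ⊕ 11 = 12.
Blocks that differ from the original plaintext: P2, P3.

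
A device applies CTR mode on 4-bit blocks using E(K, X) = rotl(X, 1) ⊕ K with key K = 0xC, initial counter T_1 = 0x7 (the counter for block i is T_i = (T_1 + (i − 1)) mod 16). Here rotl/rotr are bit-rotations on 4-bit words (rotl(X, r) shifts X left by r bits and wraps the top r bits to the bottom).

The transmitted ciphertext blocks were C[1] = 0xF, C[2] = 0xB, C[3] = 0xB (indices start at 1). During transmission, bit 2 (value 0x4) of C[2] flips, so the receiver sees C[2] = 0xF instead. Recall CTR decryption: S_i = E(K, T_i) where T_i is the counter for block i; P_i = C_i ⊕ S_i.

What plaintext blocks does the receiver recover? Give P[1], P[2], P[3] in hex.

P[1] = 0xD, P[2] = 0x2, P[3] = 0x4

Only C[2] changed, to 0xF. In CTR, a change in C_i flips the same bit in P_i only; the keystream is unaffected. Decrypting the received ciphertext:
P[1]: T = 0x7, S = E(K, T) = 0x2; 0xF ⊕ 0x2 = 0xD.
P[2]: T = 0x8, S = E(K, T) = 0xD; 0xF ⊕ 0xD = 0x2.
P[3]: T = 0x9, S = E(K, T) = 0xF; 0xB ⊕ 0xF = 0x4.
Blocks that differ from the original plaintext: P[2].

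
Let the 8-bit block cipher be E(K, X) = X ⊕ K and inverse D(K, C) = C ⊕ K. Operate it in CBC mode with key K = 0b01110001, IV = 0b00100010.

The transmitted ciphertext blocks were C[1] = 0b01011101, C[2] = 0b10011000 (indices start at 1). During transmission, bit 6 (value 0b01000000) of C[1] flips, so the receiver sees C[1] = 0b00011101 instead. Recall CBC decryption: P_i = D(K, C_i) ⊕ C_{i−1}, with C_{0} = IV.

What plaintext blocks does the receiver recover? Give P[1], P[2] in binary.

Only C[1] changed, to 0b00011101. In CBC, a change in C_i garbles P_i and flips the same bit in P_{i+1}. Decrypting the received ciphertext:
P[1]: D(K, 0b00011101) = 0b01101100; 0b01101100 ⊕ 0b00100010 = 0b01001110.
P[2]: D(K, 0b10011000) = 0b11101001; 0b11101001 ⊕ 0b00011101 = 0b11110100.
Blocks that differ from the original plaintext: P[1], P[2].

P[1] = 0b01001110, P[2] = 0b11110100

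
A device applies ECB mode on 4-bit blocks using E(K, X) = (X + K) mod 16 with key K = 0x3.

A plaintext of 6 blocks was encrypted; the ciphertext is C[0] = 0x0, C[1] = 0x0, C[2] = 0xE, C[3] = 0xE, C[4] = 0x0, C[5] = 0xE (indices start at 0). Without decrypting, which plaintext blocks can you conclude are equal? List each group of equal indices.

ECB encrypts each block independently with the same key, so equal ciphertext blocks imply equal plaintext blocks.
C[0] = C[1] = C[4] = 0x0, so P[0] = P[1] = P[4].
C[2] = C[3] = C[5] = 0xE, so P[2] = P[3] = P[5].

P[0] = P[1] = P[4]; P[2] = P[3] = P[5]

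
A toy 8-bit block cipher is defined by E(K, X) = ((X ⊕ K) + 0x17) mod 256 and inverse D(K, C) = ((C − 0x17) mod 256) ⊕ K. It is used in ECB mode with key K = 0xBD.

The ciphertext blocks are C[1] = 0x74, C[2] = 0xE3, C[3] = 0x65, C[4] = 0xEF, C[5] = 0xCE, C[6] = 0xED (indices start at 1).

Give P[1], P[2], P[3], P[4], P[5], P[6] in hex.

ECB decryption: P_i = D(K, C_i).
P[1]: D(K, 0x74) = 0xE0.
P[2]: D(K, 0xE3) = 0x71.
P[3]: D(K, 0x65) = 0xF3.
P[4]: D(K, 0xEF) = 0x65.
P[5]: D(K, 0xCE) = 0x0A.
P[6]: D(K, 0xED) = 0x6B.

P[1] = 0xE0, P[2] = 0x71, P[3] = 0xF3, P[4] = 0x65, P[5] = 0x0A, P[6] = 0x6B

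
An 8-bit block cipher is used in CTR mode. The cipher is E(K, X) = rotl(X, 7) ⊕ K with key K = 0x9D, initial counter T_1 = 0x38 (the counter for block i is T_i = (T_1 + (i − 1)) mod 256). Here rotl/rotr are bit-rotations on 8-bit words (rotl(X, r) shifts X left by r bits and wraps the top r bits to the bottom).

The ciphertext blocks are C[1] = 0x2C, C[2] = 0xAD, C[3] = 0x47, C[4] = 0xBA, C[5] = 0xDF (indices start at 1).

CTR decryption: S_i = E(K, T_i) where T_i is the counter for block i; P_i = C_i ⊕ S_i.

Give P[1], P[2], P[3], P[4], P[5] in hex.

P[1] = 0xAD, P[2] = 0xAC, P[3] = 0xC7, P[4] = 0xBA, P[5] = 0x5C

P[1]: T = 0x38, S = E(K, T) = 0x81; 0x2C ⊕ 0x81 = 0xAD.
P[2]: T = 0x39, S = E(K, T) = 0x01; 0xAD ⊕ 0x01 = 0xAC.
P[3]: T = 0x3A, S = E(K, T) = 0x80; 0x47 ⊕ 0x80 = 0xC7.
P[4]: T = 0x3B, S = E(K, T) = 0x00; 0xBA ⊕ 0x00 = 0xBA.
P[5]: T = 0x3C, S = E(K, T) = 0x83; 0xDF ⊕ 0x83 = 0x5C.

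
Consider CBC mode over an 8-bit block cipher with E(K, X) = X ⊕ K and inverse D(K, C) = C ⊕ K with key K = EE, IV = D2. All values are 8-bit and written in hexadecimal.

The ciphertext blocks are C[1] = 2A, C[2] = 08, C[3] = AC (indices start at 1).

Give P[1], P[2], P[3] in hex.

CBC decryption: P_i = D(K, C_i) ⊕ C_{i−1}, with C_{0} = IV.
P[1]: D(K, 2A) = C4; C4 ⊕ D2 = 16.
P[2]: D(K, 08) = E6; E6 ⊕ 2A = CC.
P[3]: D(K, AC) = 42; 42 ⊕ 08 = 4A.

P[1] = 16, P[2] = CC, P[3] = 4A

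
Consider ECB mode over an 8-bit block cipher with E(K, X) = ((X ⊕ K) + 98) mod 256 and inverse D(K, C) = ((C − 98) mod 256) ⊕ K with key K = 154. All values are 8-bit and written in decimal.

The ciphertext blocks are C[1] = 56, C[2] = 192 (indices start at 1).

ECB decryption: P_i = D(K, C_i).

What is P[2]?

P[2]: D(K, 192) = 196.

P[2] = 196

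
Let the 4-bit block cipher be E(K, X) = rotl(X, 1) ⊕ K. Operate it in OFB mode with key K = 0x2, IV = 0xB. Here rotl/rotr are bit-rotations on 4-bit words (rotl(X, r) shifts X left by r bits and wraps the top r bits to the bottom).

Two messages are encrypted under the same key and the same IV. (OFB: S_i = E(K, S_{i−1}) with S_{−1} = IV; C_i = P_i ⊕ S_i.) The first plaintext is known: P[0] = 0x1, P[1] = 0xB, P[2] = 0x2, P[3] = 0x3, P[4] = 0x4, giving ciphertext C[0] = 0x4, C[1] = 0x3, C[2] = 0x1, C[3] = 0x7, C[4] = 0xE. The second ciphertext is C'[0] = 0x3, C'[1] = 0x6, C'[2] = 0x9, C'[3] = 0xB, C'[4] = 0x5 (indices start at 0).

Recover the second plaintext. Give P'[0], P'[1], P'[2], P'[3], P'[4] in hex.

In OFB with a reused IV, both messages share the same keystream S_i, so C_i ⊕ C'_i = P_i ⊕ P'_i and thus P'_i = P_i ⊕ C_i ⊕ C'_i.
P'[0]: 0x1 ⊕ 0x4 ⊕ 0x3 = 0x6.
P'[1]: 0xB ⊕ 0x3 ⊕ 0x6 = 0xE.
P'[2]: 0x2 ⊕ 0x1 ⊕ 0x9 = 0xA.
P'[3]: 0x3 ⊕ 0x7 ⊕ 0xB = 0xF.
P'[4]: 0x4 ⊕ 0xE ⊕ 0x5 = 0xF.

P'[0] = 0x6, P'[1] = 0xE, P'[2] = 0xA, P'[3] = 0xF, P'[4] = 0xF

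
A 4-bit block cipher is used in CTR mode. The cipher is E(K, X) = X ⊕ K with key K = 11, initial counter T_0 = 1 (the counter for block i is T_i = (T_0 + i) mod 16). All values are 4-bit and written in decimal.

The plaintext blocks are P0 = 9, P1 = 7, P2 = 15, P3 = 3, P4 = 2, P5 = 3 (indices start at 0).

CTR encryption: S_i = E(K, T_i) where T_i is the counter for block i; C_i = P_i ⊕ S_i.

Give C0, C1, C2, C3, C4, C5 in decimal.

C0 = 3, C1 = 14, C2 = 7, C3 = 12, C4 = 12, C5 = 14

C0: T = 1, S = E(K, T) = 10; 9 ⊕ 10 = 3.
C1: T = 2, S = E(K, T) = 9; 7 ⊕ 9 = 14.
C2: T = 3, S = E(K, T) = 8; 15 ⊕ 8 = 7.
C3: T = 4, S = E(K, T) = 15; 3 ⊕ 15 = 12.
C4: T = 5, S = E(K, T) = 14; 2 ⊕ 14 = 12.
C5: T = 6, S = E(K, T) = 13; 3 ⊕ 13 = 14.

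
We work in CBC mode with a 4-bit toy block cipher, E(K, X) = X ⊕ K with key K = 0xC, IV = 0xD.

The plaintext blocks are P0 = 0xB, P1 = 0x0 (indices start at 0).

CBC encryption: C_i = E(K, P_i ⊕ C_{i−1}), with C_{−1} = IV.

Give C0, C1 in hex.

C0: P0 ⊕ 0xD = 0x6; E(K, 0x6) = 0xA.
C1: P1 ⊕ 0xA = 0xA; E(K, 0xA) = 0x6.

C0 = 0xA, C1 = 0x6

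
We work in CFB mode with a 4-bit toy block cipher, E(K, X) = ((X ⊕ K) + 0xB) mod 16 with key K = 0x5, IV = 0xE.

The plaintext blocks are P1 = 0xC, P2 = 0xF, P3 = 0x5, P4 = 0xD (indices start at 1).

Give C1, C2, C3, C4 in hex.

C1 = 0xA, C2 = 0x5, C3 = 0xE, C4 = 0xB

CFB encryption: C_i = P_i ⊕ E(K, C_{i−1}), with C_{0} = IV.
C1: E(K, 0xE) = 0x6; 0xC ⊕ 0x6 = 0xA.
C2: E(K, 0xA) = 0xA; 0xF ⊕ 0xA = 0x5.
C3: E(K, 0x5) = 0xB; 0x5 ⊕ 0xB = 0xE.
C4: E(K, 0xE) = 0x6; 0xD ⊕ 0x6 = 0xB.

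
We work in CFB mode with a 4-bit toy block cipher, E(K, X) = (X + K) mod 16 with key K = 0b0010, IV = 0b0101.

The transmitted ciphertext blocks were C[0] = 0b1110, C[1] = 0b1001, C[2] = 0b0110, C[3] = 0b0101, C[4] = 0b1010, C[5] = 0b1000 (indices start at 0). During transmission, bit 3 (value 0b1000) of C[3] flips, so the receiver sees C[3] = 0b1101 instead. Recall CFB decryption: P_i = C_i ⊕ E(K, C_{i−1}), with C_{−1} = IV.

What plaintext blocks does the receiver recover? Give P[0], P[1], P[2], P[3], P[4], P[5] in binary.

Only C[3] changed, to 0b1101. In CFB, a change in C_i flips the same bit in P_i and garbles P_{i+1}. Decrypting the received ciphertext:
P[0]: E(K, 0b0101) = 0b0111; 0b1110 ⊕ 0b0111 = 0b1001.
P[1]: E(K, 0b1110) = 0b0000; 0b1001 ⊕ 0b0000 = 0b1001.
P[2]: E(K, 0b1001) = 0b1011; 0b0110 ⊕ 0b1011 = 0b1101.
P[3]: E(K, 0b0110) = 0b1000; 0b1101 ⊕ 0b1000 = 0b0101.
P[4]: E(K, 0b1101) = 0b1111; 0b1010 ⊕ 0b1111 = 0b0101.
P[5]: E(K, 0b1010) = 0b1100; 0b1000 ⊕ 0b1100 = 0b0100.
Blocks that differ from the original plaintext: P[3], P[4].

P[0] = 0b1001, P[1] = 0b1001, P[2] = 0b1101, P[3] = 0b0101, P[4] = 0b0101, P[5] = 0b0100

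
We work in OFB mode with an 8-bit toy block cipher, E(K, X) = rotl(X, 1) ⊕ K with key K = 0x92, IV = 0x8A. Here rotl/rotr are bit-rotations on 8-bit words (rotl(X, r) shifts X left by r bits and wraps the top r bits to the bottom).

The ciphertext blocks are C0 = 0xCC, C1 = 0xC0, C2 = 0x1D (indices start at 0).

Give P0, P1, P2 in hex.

OFB decryption: S_i = E(K, S_{i−1}) with S_{−1} = IV; P_i = C_i ⊕ S_i.
P0: S = E(K, 0x8A) = 0x87; 0xCC ⊕ 0x87 = 0x4B.
P1: S = E(K, 0x87) = 0x9D; 0xC0 ⊕ 0x9D = 0x5D.
P2: S = E(K, 0x9D) = 0xA9; 0x1D ⊕ 0xA9 = 0xB4.

P0 = 0x4B, P1 = 0x5D, P2 = 0xB4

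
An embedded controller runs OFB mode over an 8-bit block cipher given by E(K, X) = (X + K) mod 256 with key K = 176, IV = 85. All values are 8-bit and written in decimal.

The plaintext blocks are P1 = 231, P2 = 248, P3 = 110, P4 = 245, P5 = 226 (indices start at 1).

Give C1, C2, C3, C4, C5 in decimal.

C1 = 226, C2 = 77, C3 = 11, C4 = 224, C5 = 39

OFB encryption: S_i = E(K, S_{i−1}) with S_{0} = IV; C_i = P_i ⊕ S_i.
C1: S = E(K, 85) = 5; 231 ⊕ 5 = 226.
C2: S = E(K, 5) = 181; 248 ⊕ 181 = 77.
C3: S = E(K, 181) = 101; 110 ⊕ 101 = 11.
C4: S = E(K, 101) = 21; 245 ⊕ 21 = 224.
C5: S = E(K, 21) = 197; 226 ⊕ 197 = 39.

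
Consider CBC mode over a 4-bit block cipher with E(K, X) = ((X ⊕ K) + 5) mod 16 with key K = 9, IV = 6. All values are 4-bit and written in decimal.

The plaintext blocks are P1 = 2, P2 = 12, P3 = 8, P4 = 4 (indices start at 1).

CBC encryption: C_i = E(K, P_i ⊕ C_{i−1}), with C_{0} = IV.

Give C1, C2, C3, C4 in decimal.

C1 = 2, C2 = 12, C3 = 2, C4 = 4

C1: P1 ⊕ 6 = 4; E(K, 4) = 2.
C2: P2 ⊕ 2 = 14; E(K, 14) = 12.
C3: P3 ⊕ 12 = 4; E(K, 4) = 2.
C4: P4 ⊕ 2 = 6; E(K, 6) = 4.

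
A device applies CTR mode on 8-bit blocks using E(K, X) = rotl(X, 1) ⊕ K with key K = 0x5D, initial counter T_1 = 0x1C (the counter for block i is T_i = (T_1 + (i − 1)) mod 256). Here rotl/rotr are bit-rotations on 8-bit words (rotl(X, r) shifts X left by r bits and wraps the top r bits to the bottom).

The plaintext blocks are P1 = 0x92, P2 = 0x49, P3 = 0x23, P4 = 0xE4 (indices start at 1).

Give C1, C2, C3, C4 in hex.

C1 = 0xF7, C2 = 0x2E, C3 = 0x42, C4 = 0x87

CTR encryption: S_i = E(K, T_i) where T_i is the counter for block i; C_i = P_i ⊕ S_i.
C1: T = 0x1C, S = E(K, T) = 0x65; 0x92 ⊕ 0x65 = 0xF7.
C2: T = 0x1D, S = E(K, T) = 0x67; 0x49 ⊕ 0x67 = 0x2E.
C3: T = 0x1E, S = E(K, T) = 0x61; 0x23 ⊕ 0x61 = 0x42.
C4: T = 0x1F, S = E(K, T) = 0x63; 0xE4 ⊕ 0x63 = 0x87.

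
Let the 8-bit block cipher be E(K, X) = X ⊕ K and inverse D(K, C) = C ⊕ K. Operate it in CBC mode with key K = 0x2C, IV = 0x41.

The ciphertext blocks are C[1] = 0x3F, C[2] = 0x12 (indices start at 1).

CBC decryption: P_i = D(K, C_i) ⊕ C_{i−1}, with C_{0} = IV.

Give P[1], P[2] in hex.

P[1]: D(K, 0x3F) = 0x13; 0x13 ⊕ 0x41 = 0x52.
P[2]: D(K, 0x12) = 0x3E; 0x3E ⊕ 0x3F = 0x01.

P[1] = 0x52, P[2] = 0x01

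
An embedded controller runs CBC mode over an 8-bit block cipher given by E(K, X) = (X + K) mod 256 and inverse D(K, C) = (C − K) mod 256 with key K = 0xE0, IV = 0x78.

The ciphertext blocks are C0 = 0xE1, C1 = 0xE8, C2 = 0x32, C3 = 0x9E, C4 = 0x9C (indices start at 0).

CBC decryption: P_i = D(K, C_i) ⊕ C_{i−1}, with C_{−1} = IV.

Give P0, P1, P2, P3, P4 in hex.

P0 = 0x79, P1 = 0xE9, P2 = 0xBA, P3 = 0x8C, P4 = 0x22

P0: D(K, 0xE1) = 0x01; 0x01 ⊕ 0x78 = 0x79.
P1: D(K, 0xE8) = 0x08; 0x08 ⊕ 0xE1 = 0xE9.
P2: D(K, 0x32) = 0x52; 0x52 ⊕ 0xE8 = 0xBA.
P3: D(K, 0x9E) = 0xBE; 0xBE ⊕ 0x32 = 0x8C.
P4: D(K, 0x9C) = 0xBC; 0xBC ⊕ 0x9E = 0x22.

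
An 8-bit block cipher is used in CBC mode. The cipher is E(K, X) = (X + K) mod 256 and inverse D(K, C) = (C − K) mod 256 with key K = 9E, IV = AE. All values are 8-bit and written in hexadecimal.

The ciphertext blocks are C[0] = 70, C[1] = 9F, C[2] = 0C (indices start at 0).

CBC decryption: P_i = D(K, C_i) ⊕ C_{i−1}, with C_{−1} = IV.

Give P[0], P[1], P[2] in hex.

P[0]: D(K, 70) = D2; D2 ⊕ AE = 7C.
P[1]: D(K, 9F) = 01; 01 ⊕ 70 = 71.
P[2]: D(K, 0C) = 6E; 6E ⊕ 9F = F1.

P[0] = 7C, P[1] = 71, P[2] = F1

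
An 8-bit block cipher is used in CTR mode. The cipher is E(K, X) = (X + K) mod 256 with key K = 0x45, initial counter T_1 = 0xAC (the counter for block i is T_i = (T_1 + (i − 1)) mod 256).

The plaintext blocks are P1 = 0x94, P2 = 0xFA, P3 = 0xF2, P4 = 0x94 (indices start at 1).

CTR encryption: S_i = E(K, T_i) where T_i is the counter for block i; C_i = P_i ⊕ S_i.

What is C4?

C1: T = 0xAC, S = E(K, T) = 0xF1; 0x94 ⊕ 0xF1 = 0x65.
C2: T = 0xAD, S = E(K, T) = 0xF2; 0xFA ⊕ 0xF2 = 0x08.
C3: T = 0xAE, S = E(K, T) = 0xF3; 0xF2 ⊕ 0xF3 = 0x01.
C4: T = 0xAF, S = E(K, T) = 0xF4; 0x94 ⊕ 0xF4 = 0x60.

C4 = 0x60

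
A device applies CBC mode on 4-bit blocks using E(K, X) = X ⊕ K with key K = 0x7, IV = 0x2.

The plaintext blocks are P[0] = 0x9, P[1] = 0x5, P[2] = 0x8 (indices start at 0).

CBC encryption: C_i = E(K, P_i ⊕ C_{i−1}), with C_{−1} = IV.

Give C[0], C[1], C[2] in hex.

C[0] = 0xC, C[1] = 0xE, C[2] = 0x1

C[0]: P[0] ⊕ 0x2 = 0xB; E(K, 0xB) = 0xC.
C[1]: P[1] ⊕ 0xC = 0x9; E(K, 0x9) = 0xE.
C[2]: P[2] ⊕ 0xE = 0x6; E(K, 0x6) = 0x1.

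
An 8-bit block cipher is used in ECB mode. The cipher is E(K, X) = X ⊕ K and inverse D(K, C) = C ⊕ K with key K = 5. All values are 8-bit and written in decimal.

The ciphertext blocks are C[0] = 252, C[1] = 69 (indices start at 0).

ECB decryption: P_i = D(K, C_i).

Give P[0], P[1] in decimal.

P[0] = 249, P[1] = 64

P[0]: D(K, 252) = 249.
P[1]: D(K, 69) = 64.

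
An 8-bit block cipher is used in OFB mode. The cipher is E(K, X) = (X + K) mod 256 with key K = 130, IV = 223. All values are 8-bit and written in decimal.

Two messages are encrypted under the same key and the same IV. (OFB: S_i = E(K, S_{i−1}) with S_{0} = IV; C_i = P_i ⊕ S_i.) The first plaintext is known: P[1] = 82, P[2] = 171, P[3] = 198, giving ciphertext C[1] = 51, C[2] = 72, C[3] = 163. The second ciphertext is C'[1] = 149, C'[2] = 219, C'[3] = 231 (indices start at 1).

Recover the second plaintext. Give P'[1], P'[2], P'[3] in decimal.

In OFB with a reused IV, both messages share the same keystream S_i, so C_i ⊕ C'_i = P_i ⊕ P'_i and thus P'_i = P_i ⊕ C_i ⊕ C'_i.
P'[1]: 82 ⊕ 51 ⊕ 149 = 244.
P'[2]: 171 ⊕ 72 ⊕ 219 = 56.
P'[3]: 198 ⊕ 163 ⊕ 231 = 130.

P'[1] = 244, P'[2] = 56, P'[3] = 130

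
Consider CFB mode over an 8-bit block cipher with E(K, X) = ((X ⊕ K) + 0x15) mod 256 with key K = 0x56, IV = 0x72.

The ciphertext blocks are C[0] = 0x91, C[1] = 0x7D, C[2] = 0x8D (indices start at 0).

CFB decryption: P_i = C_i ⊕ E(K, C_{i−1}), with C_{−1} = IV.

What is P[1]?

P[1] = 0xA1

P[1]: E(K, 0x91) = 0xDC; 0x7D ⊕ 0xDC = 0xA1.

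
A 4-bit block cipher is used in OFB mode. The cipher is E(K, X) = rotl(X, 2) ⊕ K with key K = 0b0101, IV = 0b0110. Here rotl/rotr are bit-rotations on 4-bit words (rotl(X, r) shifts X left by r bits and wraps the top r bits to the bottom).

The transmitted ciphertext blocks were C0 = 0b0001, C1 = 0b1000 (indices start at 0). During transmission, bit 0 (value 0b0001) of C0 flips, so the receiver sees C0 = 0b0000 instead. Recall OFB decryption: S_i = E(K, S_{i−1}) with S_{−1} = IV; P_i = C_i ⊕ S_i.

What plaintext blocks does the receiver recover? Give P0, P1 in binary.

P0 = 0b1100, P1 = 0b1110

Only C0 changed, to 0b0000. In OFB, a change in C_i flips the same bit in P_i only; the keystream is unaffected. Decrypting the received ciphertext:
P0: S = E(K, 0b0110) = 0b1100; 0b0000 ⊕ 0b1100 = 0b1100.
P1: S = E(K, 0b1100) = 0b0110; 0b1000 ⊕ 0b0110 = 0b1110.
Blocks that differ from the original plaintext: P0.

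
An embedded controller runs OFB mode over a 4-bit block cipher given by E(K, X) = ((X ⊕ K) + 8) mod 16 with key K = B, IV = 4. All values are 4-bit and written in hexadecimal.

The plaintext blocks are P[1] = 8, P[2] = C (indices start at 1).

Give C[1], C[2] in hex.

OFB encryption: S_i = E(K, S_{i−1}) with S_{0} = IV; C_i = P_i ⊕ S_i.
C[1]: S = E(K, 4) = 7; 8 ⊕ 7 = F.
C[2]: S = E(K, 7) = 4; C ⊕ 4 = 8.

C[1] = F, C[2] = 8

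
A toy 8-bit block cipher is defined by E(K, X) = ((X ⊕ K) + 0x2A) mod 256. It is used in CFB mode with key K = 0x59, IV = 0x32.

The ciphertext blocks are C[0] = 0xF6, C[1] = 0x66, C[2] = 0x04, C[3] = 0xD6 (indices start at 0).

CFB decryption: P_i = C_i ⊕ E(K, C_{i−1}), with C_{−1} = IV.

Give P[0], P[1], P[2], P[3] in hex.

P[0] = 0x63, P[1] = 0xBF, P[2] = 0x6D, P[3] = 0x51

P[0]: E(K, 0x32) = 0x95; 0xF6 ⊕ 0x95 = 0x63.
P[1]: E(K, 0xF6) = 0xD9; 0x66 ⊕ 0xD9 = 0xBF.
P[2]: E(K, 0x66) = 0x69; 0x04 ⊕ 0x69 = 0x6D.
P[3]: E(K, 0x04) = 0x87; 0xD6 ⊕ 0x87 = 0x51.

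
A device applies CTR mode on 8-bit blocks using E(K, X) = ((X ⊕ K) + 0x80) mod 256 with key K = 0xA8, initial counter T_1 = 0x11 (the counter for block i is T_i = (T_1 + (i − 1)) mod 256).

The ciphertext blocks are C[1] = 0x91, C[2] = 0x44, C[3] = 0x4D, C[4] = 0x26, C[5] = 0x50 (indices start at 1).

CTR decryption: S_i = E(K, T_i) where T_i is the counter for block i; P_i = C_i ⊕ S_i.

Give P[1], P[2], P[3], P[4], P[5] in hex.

P[1] = 0xA8, P[2] = 0x7E, P[3] = 0x76, P[4] = 0x1A, P[5] = 0x6D

P[1]: T = 0x11, S = E(K, T) = 0x39; 0x91 ⊕ 0x39 = 0xA8.
P[2]: T = 0x12, S = E(K, T) = 0x3A; 0x44 ⊕ 0x3A = 0x7E.
P[3]: T = 0x13, S = E(K, T) = 0x3B; 0x4D ⊕ 0x3B = 0x76.
P[4]: T = 0x14, S = E(K, T) = 0x3C; 0x26 ⊕ 0x3C = 0x1A.
P[5]: T = 0x15, S = E(K, T) = 0x3D; 0x50 ⊕ 0x3D = 0x6D.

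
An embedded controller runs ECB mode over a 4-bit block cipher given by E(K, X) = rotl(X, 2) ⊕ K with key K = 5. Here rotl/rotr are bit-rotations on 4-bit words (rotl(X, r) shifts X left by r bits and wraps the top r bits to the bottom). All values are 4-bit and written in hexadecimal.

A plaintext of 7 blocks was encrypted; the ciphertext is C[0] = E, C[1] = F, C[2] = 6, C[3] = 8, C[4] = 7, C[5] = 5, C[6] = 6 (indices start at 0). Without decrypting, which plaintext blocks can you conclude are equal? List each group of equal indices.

ECB encrypts each block independently with the same key, so equal ciphertext blocks imply equal plaintext blocks.
C[2] = C[6] = 6, so P[2] = P[6].

P[2] = P[6]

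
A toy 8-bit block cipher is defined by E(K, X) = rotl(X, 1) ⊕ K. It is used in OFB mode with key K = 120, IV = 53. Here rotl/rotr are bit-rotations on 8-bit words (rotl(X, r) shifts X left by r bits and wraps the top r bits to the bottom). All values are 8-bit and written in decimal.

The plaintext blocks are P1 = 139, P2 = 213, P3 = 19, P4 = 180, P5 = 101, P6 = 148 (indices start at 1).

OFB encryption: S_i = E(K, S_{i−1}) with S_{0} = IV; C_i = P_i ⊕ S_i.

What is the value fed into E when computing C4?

192

C1: S = E(K, 53) = 18; 139 ⊕ 18 = 153.
C2: S = E(K, 18) = 92; 213 ⊕ 92 = 137.
C3: S = E(K, 92) = 192; 19 ⊕ 192 = 211.
C4: S = E(K, 192) = 249; 180 ⊕ 249 = 77.
So the input to E for block 4 is 192.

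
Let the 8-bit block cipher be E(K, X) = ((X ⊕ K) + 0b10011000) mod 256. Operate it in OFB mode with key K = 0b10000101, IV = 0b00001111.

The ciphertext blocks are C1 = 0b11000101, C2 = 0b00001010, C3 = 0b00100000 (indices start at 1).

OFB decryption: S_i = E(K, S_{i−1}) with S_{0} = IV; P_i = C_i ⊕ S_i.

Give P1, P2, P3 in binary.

P1 = 0b11100111, P2 = 0b00110101, P3 = 0b01110010

P1: S = E(K, 0b00001111) = 0b00100010; 0b11000101 ⊕ 0b00100010 = 0b11100111.
P2: S = E(K, 0b00100010) = 0b00111111; 0b00001010 ⊕ 0b00111111 = 0b00110101.
P3: S = E(K, 0b00111111) = 0b01010010; 0b00100000 ⊕ 0b01010010 = 0b01110010.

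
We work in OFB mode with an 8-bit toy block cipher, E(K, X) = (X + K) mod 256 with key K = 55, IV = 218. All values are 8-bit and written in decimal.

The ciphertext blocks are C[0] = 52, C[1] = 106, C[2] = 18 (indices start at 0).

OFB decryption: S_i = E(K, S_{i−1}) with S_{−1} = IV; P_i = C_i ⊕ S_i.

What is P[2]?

P[2] = 109

P[0]: S = E(K, 218) = 17; 52 ⊕ 17 = 37.
P[1]: S = E(K, 17) = 72; 106 ⊕ 72 = 34.
P[2]: S = E(K, 72) = 127; 18 ⊕ 127 = 109.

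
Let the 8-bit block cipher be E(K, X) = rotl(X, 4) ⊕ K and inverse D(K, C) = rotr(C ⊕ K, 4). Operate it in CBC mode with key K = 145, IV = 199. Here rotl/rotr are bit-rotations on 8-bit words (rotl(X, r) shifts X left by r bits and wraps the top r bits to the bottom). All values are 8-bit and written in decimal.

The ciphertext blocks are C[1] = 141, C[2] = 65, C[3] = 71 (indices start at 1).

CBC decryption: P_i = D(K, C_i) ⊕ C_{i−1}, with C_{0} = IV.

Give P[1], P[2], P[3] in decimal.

P[1]: D(K, 141) = 193; 193 ⊕ 199 = 6.
P[2]: D(K, 65) = 13; 13 ⊕ 141 = 128.
P[3]: D(K, 71) = 109; 109 ⊕ 65 = 44.

P[1] = 6, P[2] = 128, P[3] = 44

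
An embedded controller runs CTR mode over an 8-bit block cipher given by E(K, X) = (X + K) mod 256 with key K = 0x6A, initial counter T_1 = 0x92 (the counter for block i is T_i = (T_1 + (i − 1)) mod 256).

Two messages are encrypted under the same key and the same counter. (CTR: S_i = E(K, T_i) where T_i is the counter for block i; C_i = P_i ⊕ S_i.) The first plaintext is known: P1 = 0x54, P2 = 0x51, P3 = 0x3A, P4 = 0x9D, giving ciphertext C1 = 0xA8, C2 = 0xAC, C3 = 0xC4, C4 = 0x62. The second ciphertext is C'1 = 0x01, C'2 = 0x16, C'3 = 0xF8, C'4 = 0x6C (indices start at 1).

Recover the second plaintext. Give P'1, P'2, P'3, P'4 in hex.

P'1 = 0xFD, P'2 = 0xEB, P'3 = 0x06, P'4 = 0x93

In CTR with a reused counter, both messages share the same keystream S_i, so C_i ⊕ C'_i = P_i ⊕ P'_i and thus P'_i = P_i ⊕ C_i ⊕ C'_i.
P'1: 0x54 ⊕ 0xA8 ⊕ 0x01 = 0xFD.
P'2: 0x51 ⊕ 0xAC ⊕ 0x16 = 0xEB.
P'3: 0x3A ⊕ 0xC4 ⊕ 0xF8 = 0x06.
P'4: 0x9D ⊕ 0x62 ⊕ 0x6C = 0x93.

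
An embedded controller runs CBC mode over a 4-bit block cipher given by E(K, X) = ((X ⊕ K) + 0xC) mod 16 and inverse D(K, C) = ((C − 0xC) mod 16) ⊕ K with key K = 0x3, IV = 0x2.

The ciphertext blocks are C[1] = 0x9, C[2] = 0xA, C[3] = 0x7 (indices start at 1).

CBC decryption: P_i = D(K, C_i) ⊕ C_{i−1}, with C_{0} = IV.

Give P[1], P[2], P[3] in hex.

P[1] = 0xC, P[2] = 0x4, P[3] = 0x2

P[1]: D(K, 0x9) = 0xE; 0xE ⊕ 0x2 = 0xC.
P[2]: D(K, 0xA) = 0xD; 0xD ⊕ 0x9 = 0x4.
P[3]: D(K, 0x7) = 0x8; 0x8 ⊕ 0xA = 0x2.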